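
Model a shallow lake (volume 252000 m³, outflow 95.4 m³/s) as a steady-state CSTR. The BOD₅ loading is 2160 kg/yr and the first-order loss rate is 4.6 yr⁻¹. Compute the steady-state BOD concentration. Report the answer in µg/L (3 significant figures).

Outflow Q = 95.4 m³/s × 3.156e+07 s/yr = 3.011e+09 m³/yr.
Steady-state CSTR mass balance: W = Q·C + k·V·C, so C = W/(Q + kV).
Q + kV = 3.011e+09 + 4.6·252000 = 3.012e+09 m³/yr.
C = 2160/3.012e+09 = 7.172e-07 kg/m³ = 0.0007172 mg/L = 0.7172 µg/L.

0.717 µg/L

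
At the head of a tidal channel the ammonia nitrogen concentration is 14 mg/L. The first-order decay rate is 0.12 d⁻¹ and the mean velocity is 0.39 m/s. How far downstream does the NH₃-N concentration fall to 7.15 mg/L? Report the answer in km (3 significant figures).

From C = C₀·e^(−kt), t = ln(C₀/C)/k = ln(14/7.15)/0.12 = 0.6719/0.12 = 5.6 d.
Distance = v·t = 0.39 m/s × 4.838e+05 s = 1.887e+05 m = 188.7 km.

189 km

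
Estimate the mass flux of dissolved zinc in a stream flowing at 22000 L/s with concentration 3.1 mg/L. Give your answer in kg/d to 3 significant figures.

22000 L/s = 22 m³/s.
Mass flux = Q·C = 22 m³/s × 3.1 g/m³ = 68.2 g/s.
= 68.2 g/s × 86.4 = 5892 kg/d.

5890 kg/d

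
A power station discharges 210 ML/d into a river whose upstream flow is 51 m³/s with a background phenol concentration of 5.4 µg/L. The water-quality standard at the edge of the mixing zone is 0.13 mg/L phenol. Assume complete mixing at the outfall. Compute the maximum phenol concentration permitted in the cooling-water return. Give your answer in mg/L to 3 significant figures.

210 ML/d = 2.431 m³/s.
5.4 µg/L = 0.0054 mg/L.
Mass balance: 0.13·53.43 = 2.431·Cₑ + 51·0.0054.
Cₑ = (6.946 − 0.2754) / 2.431 = 2.744 mg/L.

2.74 mg/L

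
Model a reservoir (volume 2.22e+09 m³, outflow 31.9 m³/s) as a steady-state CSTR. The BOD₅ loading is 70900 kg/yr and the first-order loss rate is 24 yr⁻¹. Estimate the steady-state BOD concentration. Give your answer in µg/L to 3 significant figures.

1.31 µg/L

Outflow Q = 31.9 m³/s × 3.156e+07 s/yr = 1.007e+09 m³/yr.
Steady-state CSTR mass balance: W = Q·C + k·V·C, so C = W/(Q + kV).
Q + kV = 1.007e+09 + 24·2.22e+09 = 5.429e+10 m³/yr.
C = 70900/5.429e+10 = 1.306e-06 kg/m³ = 0.001306 mg/L = 1.306 µg/L.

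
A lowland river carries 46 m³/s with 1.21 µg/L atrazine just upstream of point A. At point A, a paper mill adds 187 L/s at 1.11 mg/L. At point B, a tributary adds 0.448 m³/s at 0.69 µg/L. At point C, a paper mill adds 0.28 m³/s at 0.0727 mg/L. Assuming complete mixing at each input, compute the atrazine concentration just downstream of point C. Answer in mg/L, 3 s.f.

1.21 µg/L = 0.00121 mg/L.
187 L/s = 0.187 m³/s.
After input A: C = (46·0.00121 + 0.187·1.11) / 46.19 = 0.005699 mg/L.
0.69 µg/L = 0.00069 mg/L.
After input B: C = (46.19·0.005699 + 0.448·0.00069) / 46.63 = 0.005651 mg/L.
After input C: C = (46.63·0.005651 + 0.28·0.0727) / 46.91 = 0.006051 mg/L.

0.00605 mg/L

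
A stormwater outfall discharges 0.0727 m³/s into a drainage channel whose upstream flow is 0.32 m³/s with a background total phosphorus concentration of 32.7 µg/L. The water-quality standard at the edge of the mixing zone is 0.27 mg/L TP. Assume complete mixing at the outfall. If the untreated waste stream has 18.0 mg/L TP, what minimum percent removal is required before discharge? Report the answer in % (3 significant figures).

32.7 µg/L = 0.0327 mg/L.
Mass balance: 0.27·0.3927 = 0.0727·Cₑ + 0.32·0.0327.
Cₑ = (0.106 − 0.01046) / 0.0727 = 1.315 mg/L.
Required removal = 1 − 1.315/18.0 = 92.7 %.

92.7 %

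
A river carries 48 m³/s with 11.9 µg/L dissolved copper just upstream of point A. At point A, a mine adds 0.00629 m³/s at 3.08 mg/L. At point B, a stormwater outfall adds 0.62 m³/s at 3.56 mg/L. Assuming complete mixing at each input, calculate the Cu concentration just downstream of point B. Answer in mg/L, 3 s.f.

11.9 µg/L = 0.0119 mg/L.
After input A: C = (48·0.0119 + 0.00629·3.08) / 48.01 = 0.0123 mg/L.
After input B: C = (48.01·0.0123 + 0.62·3.56) / 48.63 = 0.05754 mg/L.

0.0575 mg/L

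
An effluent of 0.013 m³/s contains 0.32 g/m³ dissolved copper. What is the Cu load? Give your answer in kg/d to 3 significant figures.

0.359 kg/d

Mass flux = Q·C = 0.013 m³/s × 0.32 g/m³ = 0.00416 g/s.
= 0.00416 g/s × 86.4 = 0.3594 kg/d.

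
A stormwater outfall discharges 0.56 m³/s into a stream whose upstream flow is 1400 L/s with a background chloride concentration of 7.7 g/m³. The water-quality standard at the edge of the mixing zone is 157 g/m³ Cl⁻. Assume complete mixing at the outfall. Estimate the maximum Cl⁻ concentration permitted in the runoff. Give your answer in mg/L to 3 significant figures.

1400 L/s = 1.4 m³/s.
Mass balance: 157·1.96 = 0.56·Cₑ + 1.4·7.7.
Cₑ = (307.7 − 10.78) / 0.56 = 530.2 mg/L.

530 mg/L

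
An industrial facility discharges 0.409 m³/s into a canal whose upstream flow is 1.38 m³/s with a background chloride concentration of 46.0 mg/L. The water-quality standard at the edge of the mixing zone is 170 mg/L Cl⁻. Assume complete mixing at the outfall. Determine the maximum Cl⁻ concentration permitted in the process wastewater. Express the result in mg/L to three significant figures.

Mass balance: 170·1.789 = 0.409·Cₑ + 1.38·46.
Cₑ = (304.1 − 63.48) / 0.409 = 588.4 mg/L.

588 mg/L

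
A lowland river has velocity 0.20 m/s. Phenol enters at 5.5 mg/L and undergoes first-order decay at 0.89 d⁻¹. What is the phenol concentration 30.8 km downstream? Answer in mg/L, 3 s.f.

Travel time t = 30.8 km / 0.20 m/s = 3.08e+04/0.20 = 1.54e+05 s = 1.782 d.
First-order decay: C = 5.5·exp(−0.89·1.782) = 5.5·0.2047 = 1.126 mg/L.

1.13 mg/L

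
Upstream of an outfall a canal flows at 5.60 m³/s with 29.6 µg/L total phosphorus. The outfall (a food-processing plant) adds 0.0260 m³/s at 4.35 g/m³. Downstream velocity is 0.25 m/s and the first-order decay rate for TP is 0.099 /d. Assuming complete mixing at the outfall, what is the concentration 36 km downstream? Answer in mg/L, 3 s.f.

0.0420 mg/L

29.6 µg/L = 0.0296 mg/L.
After complete mixing, C₀ = (0.026·4.35 + 5.6·0.0296) / 5.626 = 0.04957 mg/L.
Travel time t = 3.6e+04 m / 0.25 m/s = 1.44e+05 s = 1.667 d.
C = 0.04957·exp(−0.099·1.667) = 0.04957·0.8479 = 0.04203 mg/L.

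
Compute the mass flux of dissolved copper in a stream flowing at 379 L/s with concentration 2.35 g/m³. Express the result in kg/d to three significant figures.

77.0 kg/d

379 L/s = 0.379 m³/s.
Mass flux = Q·C = 0.379 m³/s × 2.35 g/m³ = 0.8907 g/s.
= 0.8907 g/s × 86.4 = 76.95 kg/d.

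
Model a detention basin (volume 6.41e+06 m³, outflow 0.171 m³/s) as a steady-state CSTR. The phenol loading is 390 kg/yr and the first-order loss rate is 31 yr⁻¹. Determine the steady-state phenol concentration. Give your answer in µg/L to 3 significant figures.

1.91 µg/L

Outflow Q = 0.171 m³/s × 3.156e+07 s/yr = 5.396e+06 m³/yr.
Steady-state CSTR mass balance: W = Q·C + k·V·C, so C = W/(Q + kV).
Q + kV = 5.396e+06 + 31·6.41e+06 = 2.041e+08 m³/yr.
C = 390/2.041e+08 = 1.911e-06 kg/m³ = 0.001911 mg/L = 1.911 µg/L.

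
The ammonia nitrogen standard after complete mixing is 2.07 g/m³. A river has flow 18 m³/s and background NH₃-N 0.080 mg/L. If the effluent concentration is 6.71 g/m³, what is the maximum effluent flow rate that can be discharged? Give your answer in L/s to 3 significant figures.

7720 L/s

Mass balance at complete mixing: C_std·(Q_w + Q_r) = Q_w·C_e + Q_r·C_b.
Rearranging, Q_w = Q_r·(C_std − C_b)/(C_e − C_std) = 18·(2.07 − 0.08) / (6.71 − 2.07) = 7.72 m³/s.
= 7720 L/s.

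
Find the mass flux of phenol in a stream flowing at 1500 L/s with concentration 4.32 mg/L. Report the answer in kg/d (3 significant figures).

1500 L/s = 1.5 m³/s.
Mass flux = Q·C = 1.5 m³/s × 4.32 g/m³ = 6.48 g/s.
= 6.48 g/s × 86.4 = 559.9 kg/d.

560 kg/d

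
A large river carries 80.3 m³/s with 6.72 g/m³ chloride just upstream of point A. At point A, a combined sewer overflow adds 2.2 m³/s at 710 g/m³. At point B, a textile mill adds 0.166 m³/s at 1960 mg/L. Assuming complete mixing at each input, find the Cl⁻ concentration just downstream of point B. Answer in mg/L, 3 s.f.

After input A: C = (80.3·6.72 + 2.2·710) / 82.5 = 25.47 mg/L.
After input B: C = (82.5·25.47 + 0.166·1960) / 82.67 = 29.36 mg/L.

29.4 mg/L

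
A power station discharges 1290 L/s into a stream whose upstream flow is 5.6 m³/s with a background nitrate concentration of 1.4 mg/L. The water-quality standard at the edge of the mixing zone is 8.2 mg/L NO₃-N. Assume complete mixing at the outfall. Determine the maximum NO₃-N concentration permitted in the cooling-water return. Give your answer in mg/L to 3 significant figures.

37.7 mg/L

1290 L/s = 1.29 m³/s.
Mass balance: 8.2·6.89 = 1.29·Cₑ + 5.6·1.4.
Cₑ = (56.5 − 7.84) / 1.29 = 37.72 mg/L.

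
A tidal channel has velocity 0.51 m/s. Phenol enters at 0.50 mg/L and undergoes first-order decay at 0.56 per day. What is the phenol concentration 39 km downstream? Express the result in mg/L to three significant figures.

0.305 mg/L

Travel time t = 39 km / 0.51 m/s = 3.9e+04/0.51 = 7.647e+04 s = 0.8851 d.
First-order decay: C = 0.50·exp(−0.56·0.8851) = 0.50·0.6092 = 0.3046 mg/L.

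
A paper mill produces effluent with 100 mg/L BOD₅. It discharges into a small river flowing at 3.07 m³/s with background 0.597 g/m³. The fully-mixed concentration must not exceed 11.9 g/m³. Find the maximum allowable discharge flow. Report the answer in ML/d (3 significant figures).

Mass balance at complete mixing: C_std·(Q_w + Q_r) = Q_w·C_e + Q_r·C_b.
Rearranging, Q_w = Q_r·(C_std − C_b)/(C_e − C_std) = 3.07·(11.9 − 0.597) / (100 − 11.9) = 0.3939 m³/s.
= 34.03 ML/d.

34.0 ML/d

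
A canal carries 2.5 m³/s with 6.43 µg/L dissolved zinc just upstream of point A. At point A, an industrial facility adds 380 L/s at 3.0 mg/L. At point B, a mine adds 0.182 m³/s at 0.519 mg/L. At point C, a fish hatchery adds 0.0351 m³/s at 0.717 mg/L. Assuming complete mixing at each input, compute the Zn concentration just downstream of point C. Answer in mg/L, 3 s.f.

0.412 mg/L

6.43 µg/L = 0.00643 mg/L.
380 L/s = 0.38 m³/s.
After input A: C = (2.5·0.00643 + 0.38·3) / 2.88 = 0.4014 mg/L.
After input B: C = (2.88·0.4014 + 0.182·0.519) / 3.062 = 0.4084 mg/L.
After input C: C = (3.062·0.4084 + 0.0351·0.717) / 3.097 = 0.4119 mg/L.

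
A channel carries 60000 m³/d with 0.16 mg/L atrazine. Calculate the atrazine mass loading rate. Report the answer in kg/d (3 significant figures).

9.60 kg/d

60000 m³/d = 0.6944 m³/s.
Mass flux = Q·C = 0.6944 m³/s × 0.16 g/m³ = 0.1111 g/s.
= 0.1111 g/s × 86.4 = 9.6 kg/d.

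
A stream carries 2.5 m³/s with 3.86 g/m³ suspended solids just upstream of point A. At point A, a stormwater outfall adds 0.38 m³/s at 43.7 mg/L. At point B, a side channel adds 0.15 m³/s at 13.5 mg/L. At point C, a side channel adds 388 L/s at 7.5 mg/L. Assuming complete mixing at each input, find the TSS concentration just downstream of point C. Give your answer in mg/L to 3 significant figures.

9.13 mg/L

After input A: C = (2.5·3.86 + 0.38·43.7) / 2.88 = 9.117 mg/L.
After input B: C = (2.88·9.117 + 0.15·13.5) / 3.03 = 9.334 mg/L.
388 L/s = 0.388 m³/s.
After input C: C = (3.03·9.334 + 0.388·7.5) / 3.418 = 9.126 mg/L.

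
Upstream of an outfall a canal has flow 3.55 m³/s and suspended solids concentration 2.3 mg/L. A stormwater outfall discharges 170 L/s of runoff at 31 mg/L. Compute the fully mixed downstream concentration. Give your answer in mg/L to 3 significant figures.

3.61 mg/L

170 L/s = 0.17 m³/s.
By mass balance at complete mixing, C = (0.17·31 + 3.55·2.3) / (0.17 + 3.55) = 13.43/3.72 = 3.612 mg/L.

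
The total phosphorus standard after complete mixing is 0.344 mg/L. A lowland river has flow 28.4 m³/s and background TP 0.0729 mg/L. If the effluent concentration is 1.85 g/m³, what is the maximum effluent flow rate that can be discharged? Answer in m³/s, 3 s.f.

5.11 m³/s

Mass balance at complete mixing: C_std·(Q_w + Q_r) = Q_w·C_e + Q_r·C_b.
Rearranging, Q_w = Q_r·(C_std − C_b)/(C_e − C_std) = 28.4·(0.344 − 0.0729) / (1.85 − 0.344) = 5.112 m³/s.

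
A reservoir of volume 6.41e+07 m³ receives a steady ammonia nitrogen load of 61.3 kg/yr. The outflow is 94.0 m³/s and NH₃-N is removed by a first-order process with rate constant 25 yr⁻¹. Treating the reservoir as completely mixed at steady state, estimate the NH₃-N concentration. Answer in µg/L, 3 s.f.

0.0134 µg/L

Outflow Q = 94.0 m³/s × 3.156e+07 s/yr = 2.966e+09 m³/yr.
Steady-state CSTR mass balance: W = Q·C + k·V·C, so C = W/(Q + kV).
Q + kV = 2.966e+09 + 25·6.41e+07 = 4.569e+09 m³/yr.
C = 61.3/4.569e+09 = 1.342e-08 kg/m³ = 1.342e-05 mg/L = 0.01342 µg/L.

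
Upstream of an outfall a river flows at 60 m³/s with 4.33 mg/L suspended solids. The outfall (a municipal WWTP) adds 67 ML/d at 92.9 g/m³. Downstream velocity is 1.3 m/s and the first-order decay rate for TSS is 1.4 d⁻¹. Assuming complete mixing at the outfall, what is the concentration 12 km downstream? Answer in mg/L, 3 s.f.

4.70 mg/L

67 ML/d = 0.7755 m³/s.
After complete mixing, C₀ = (0.7755·92.9 + 60·4.33) / 60.78 = 5.46 mg/L.
Travel time t = 1.2e+04 m / 1.3 m/s = 9231 s = 0.1068 d.
C = 5.46·exp(−1.4·0.1068) = 5.46·0.8611 = 4.702 mg/L.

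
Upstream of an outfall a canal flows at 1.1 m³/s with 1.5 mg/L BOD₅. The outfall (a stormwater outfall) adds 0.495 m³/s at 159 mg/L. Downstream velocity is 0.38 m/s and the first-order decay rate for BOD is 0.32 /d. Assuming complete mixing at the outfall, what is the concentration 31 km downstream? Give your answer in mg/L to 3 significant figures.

After complete mixing, C₀ = (0.495·159 + 1.1·1.5) / 1.595 = 50.38 mg/L.
Travel time t = 3.1e+04 m / 0.38 m/s = 8.158e+04 s = 0.9442 d.
C = 50.38·exp(−0.32·0.9442) = 50.38·0.7392 = 37.24 mg/L.

37.2 mg/L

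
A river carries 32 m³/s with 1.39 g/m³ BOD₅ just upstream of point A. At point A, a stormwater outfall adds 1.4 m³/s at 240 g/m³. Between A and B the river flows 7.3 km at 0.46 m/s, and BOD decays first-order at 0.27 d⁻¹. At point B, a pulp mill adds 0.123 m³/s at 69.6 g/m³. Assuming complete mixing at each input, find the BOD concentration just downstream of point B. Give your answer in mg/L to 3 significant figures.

After input A: C = (32·1.39 + 1.4·240) / 33.4 = 11.39 mg/L.
Over the 7.3 km reach to input B (t = 1.587e+04 s = 0.1837 d), decay gives C = 11.39·exp(−0.27·0.1837) = 10.84 mg/L.
After input B: C = (33.4·10.84 + 0.123·69.6) / 33.52 = 11.06 mg/L.

11.1 mg/L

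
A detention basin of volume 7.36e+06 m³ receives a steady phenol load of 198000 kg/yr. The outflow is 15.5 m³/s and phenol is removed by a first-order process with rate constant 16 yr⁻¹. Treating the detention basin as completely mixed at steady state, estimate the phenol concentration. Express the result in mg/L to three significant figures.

0.326 mg/L

Outflow Q = 15.5 m³/s × 3.156e+07 s/yr = 4.891e+08 m³/yr.
Steady-state CSTR mass balance: W = Q·C + k·V·C, so C = W/(Q + kV).
Q + kV = 4.891e+08 + 16·7.36e+06 = 6.069e+08 m³/yr.
C = 198000/6.069e+08 = 0.0003262 kg/m³ = 0.3262 mg/L.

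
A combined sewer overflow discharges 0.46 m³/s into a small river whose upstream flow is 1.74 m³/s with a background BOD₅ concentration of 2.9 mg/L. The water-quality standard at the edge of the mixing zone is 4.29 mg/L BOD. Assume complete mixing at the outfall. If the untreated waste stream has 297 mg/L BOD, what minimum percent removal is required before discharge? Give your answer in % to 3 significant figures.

96.8 %

Mass balance: 4.29·2.2 = 0.46·Cₑ + 1.74·2.9.
Cₑ = (9.438 − 5.046) / 0.46 = 9.548 mg/L.
Required removal = 1 − 9.548/297 = 96.79 %.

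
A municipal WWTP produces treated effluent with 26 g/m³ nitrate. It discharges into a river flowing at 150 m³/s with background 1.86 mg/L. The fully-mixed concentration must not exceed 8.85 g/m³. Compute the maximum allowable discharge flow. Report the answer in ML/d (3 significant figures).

Mass balance at complete mixing: C_std·(Q_w + Q_r) = Q_w·C_e + Q_r·C_b.
Rearranging, Q_w = Q_r·(C_std − C_b)/(C_e − C_std) = 150·(8.85 − 1.86) / (26 − 8.85) = 61.14 m³/s.
= 5282 ML/d.

5280 ML/d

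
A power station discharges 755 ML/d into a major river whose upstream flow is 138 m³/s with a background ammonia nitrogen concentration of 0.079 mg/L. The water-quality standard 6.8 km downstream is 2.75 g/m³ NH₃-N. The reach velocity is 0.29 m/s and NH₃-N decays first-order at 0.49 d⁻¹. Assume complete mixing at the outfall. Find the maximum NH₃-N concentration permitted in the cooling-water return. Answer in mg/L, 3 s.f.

755 ML/d = 8.738 m³/s.
Travel time to the compliance point: t = 6800/0.29 = 2.345e+04 s = 0.2714 d; decay factor exp(−0.49·0.2714) = 0.8755.
So the concentration just after mixing may be at most 2.75/0.8755 = 3.141 mg/L.
Mass balance: 3.141·146.7 = 8.738·Cₑ + 138·0.079.
Cₑ = (460.9 − 10.9) / 8.738 = 51.5 mg/L.

51.5 mg/L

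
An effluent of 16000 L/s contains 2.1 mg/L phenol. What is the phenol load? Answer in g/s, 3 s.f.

16000 L/s = 16 m³/s.
Mass flux = Q·C = 16 m³/s × 2.1 g/m³ = 33.6 g/s.

33.6 g/s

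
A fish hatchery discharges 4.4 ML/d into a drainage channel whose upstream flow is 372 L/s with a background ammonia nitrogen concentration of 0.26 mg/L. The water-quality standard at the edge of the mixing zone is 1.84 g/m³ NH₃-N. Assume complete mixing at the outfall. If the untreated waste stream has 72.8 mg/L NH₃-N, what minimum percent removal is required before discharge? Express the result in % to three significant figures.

81.6 %

4.4 ML/d = 0.05093 m³/s.
372 L/s = 0.372 m³/s.
Mass balance: 1.84·0.4229 = 0.05093·Cₑ + 0.372·0.26.
Cₑ = (0.7782 − 0.09672) / 0.05093 = 13.38 mg/L.
Required removal = 1 − 13.38/72.8 = 81.62 %.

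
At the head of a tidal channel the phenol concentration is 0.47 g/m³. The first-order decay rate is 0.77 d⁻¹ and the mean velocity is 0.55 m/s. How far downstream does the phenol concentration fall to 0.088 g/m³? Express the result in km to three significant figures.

From C = C₀·e^(−kt), t = ln(C₀/C)/k = ln(0.47/0.088)/0.77 = 1.675/0.77 = 2.176 d.
Distance = v·t = 0.55 m/s × 1.88e+05 s = 1.034e+05 m = 103.4 km.

103 km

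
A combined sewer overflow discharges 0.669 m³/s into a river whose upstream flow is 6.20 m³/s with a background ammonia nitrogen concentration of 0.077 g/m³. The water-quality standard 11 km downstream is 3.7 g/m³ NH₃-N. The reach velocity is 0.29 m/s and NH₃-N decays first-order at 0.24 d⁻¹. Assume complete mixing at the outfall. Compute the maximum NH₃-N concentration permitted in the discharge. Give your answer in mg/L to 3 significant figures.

41.5 mg/L

Travel time to the compliance point: t = 1.1e+04/0.29 = 3.793e+04 s = 0.439 d; decay factor exp(−0.24·0.439) = 0.9.
So the concentration just after mixing may be at most 3.7/0.9 = 4.111 mg/L.
Mass balance: 4.111·6.869 = 0.669·Cₑ + 6.2·0.077.
Cₑ = (28.24 − 0.4774) / 0.669 = 41.5 mg/L.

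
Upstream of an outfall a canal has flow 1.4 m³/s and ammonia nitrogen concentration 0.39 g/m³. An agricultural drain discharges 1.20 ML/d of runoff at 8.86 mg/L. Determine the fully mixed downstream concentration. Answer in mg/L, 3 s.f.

1.20 ML/d = 0.01389 m³/s.
Flow-weighted mixing gives C = (0.01389·8.86 + 1.4·0.39) / (0.01389 + 1.4) = 0.6691/1.414 = 0.4732 mg/L.

0.473 mg/L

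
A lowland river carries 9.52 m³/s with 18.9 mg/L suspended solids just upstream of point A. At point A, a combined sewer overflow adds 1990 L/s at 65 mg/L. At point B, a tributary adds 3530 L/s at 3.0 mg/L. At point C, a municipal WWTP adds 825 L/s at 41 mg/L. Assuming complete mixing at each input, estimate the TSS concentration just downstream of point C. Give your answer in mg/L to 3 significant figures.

22.3 mg/L

1990 L/s = 1.99 m³/s.
After input A: C = (9.52·18.9 + 1.99·65) / 11.51 = 26.87 mg/L.
3530 L/s = 3.53 m³/s.
After input B: C = (11.51·26.87 + 3.53·3) / 15.04 = 21.27 mg/L.
825 L/s = 0.825 m³/s.
After input C: C = (15.04·21.27 + 0.825·41) / 15.86 = 22.29 mg/L.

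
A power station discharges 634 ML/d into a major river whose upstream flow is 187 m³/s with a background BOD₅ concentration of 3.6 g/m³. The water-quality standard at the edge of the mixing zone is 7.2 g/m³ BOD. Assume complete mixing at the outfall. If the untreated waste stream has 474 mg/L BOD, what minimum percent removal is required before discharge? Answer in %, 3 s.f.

79.1 %

634 ML/d = 7.338 m³/s.
Mass balance: 7.2·194.3 = 7.338·Cₑ + 187·3.6.
Cₑ = (1399 − 673.2) / 7.338 = 98.94 mg/L.
Required removal = 1 − 98.94/474 = 79.13 %.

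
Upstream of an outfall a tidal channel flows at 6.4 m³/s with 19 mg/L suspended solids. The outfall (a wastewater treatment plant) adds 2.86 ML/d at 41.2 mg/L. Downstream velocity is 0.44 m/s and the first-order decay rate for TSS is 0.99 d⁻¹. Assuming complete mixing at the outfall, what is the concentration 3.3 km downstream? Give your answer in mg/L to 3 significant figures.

17.5 mg/L

2.86 ML/d = 0.0331 m³/s.
After complete mixing, C₀ = (0.0331·41.2 + 6.4·19) / 6.433 = 19.11 mg/L.
Travel time t = 3300 m / 0.44 m/s = 7500 s = 0.08681 d.
C = 19.11·exp(−0.99·0.08681) = 19.11·0.9177 = 17.54 mg/L.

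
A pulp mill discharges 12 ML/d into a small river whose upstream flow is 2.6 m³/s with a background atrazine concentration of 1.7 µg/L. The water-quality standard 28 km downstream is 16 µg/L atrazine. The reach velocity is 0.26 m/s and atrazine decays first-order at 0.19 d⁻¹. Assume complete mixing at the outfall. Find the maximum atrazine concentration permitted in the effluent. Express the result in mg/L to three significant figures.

0.368 mg/L

12 ML/d = 0.1389 m³/s.
1.7 µg/L = 0.0017 mg/L.
16 µg/L = 0.016 mg/L.
Travel time to the compliance point: t = 2.8e+04/0.26 = 1.077e+05 s = 1.246 d; decay factor exp(−0.19·1.246) = 0.7891.
So the concentration just after mixing may be at most 0.016/0.7891 = 0.02028 mg/L.
Mass balance: 0.02028·2.739 = 0.1389·Cₑ + 2.6·0.0017.
Cₑ = (0.05553 − 0.00442) / 0.1389 = 0.368 mg/L.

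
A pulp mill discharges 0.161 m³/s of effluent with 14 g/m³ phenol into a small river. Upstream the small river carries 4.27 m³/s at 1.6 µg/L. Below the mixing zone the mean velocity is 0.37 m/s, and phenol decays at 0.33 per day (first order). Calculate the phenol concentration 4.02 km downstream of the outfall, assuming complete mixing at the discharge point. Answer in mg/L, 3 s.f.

0.489 mg/L

1.6 µg/L = 0.0016 mg/L.
After complete mixing, C₀ = (0.161·14 + 4.27·0.0016) / 4.431 = 0.5102 mg/L.
Travel time t = 4020 m / 0.37 m/s = 1.086e+04 s = 0.1258 d.
C = 0.5102·exp(−0.33·0.1258) = 0.5102·0.9594 = 0.4895 mg/L.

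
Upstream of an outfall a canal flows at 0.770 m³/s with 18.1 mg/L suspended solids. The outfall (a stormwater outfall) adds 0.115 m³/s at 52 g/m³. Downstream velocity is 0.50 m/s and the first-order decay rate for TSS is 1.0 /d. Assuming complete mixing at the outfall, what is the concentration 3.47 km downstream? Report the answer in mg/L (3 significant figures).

20.8 mg/L

After complete mixing, C₀ = (0.115·52 + 0.77·18.1) / 0.885 = 22.51 mg/L.
Travel time t = 3470 m / 0.50 m/s = 6940 s = 0.08032 d.
C = 22.51·exp(−1.0·0.08032) = 22.51·0.9228 = 20.77 mg/L.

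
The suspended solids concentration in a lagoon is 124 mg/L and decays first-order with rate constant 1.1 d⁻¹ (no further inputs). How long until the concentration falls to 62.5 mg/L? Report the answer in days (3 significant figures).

t = ln(C₀/C)/k = ln(124/62.5)/1.1 = 0.6851/1.1 = 0.6228 d.

0.623 d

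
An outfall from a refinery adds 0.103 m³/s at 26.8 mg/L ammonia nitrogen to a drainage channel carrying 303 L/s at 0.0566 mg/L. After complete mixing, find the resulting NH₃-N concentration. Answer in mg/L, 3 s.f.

303 L/s = 0.303 m³/s.
Conservation of mass across the mixing zone: C = (0.103·26.8 + 0.303·0.0566) / (0.103 + 0.303) = 2.778/0.406 = 6.841 mg/L.

6.84 mg/L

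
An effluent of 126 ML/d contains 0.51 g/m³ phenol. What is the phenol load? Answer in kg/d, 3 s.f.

64.3 kg/d

126 ML/d = 1.458 m³/s.
Mass flux = Q·C = 1.458 m³/s × 0.51 g/m³ = 0.7438 g/s.
= 0.7438 g/s × 86.4 = 64.26 kg/d.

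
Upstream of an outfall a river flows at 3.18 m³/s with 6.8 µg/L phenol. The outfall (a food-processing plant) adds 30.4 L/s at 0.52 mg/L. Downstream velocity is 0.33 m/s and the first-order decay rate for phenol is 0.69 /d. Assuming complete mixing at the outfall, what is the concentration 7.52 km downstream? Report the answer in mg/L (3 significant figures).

0.00972 mg/L

30.4 L/s = 0.0304 m³/s.
6.8 µg/L = 0.0068 mg/L.
After complete mixing, C₀ = (0.0304·0.52 + 3.18·0.0068) / 3.21 = 0.01166 mg/L.
Travel time t = 7520 m / 0.33 m/s = 2.279e+04 s = 0.2637 d.
C = 0.01166·exp(−0.69·0.2637) = 0.01166·0.8336 = 0.00972 mg/L.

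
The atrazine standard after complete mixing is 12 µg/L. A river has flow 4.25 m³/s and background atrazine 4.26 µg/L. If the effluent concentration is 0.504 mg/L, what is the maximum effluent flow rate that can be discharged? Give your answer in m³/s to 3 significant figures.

0.0669 m³/s

4.26 µg/L = 0.00426 mg/L.
12 µg/L = 0.012 mg/L.
Mass balance at complete mixing: C_std·(Q_w + Q_r) = Q_w·C_e + Q_r·C_b.
Rearranging, Q_w = Q_r·(C_std − C_b)/(C_e − C_std) = 4.25·(0.012 − 0.00426) / (0.504 − 0.012) = 0.06686 m³/s.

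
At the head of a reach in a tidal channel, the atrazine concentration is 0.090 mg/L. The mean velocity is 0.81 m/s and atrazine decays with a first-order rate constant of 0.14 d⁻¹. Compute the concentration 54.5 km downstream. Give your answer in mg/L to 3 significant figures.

0.0807 mg/L

Travel time t = 54.5 km / 0.81 m/s = 5.45e+04/0.81 = 6.728e+04 s = 0.7787 d.
First-order decay: C = 0.090·exp(−0.14·0.7787) = 0.090·0.8967 = 0.0807 mg/L.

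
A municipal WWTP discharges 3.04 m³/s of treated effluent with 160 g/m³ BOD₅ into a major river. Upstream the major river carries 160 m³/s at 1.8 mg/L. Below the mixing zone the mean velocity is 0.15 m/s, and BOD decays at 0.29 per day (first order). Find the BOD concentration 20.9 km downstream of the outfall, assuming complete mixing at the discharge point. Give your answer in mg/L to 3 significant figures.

After complete mixing, C₀ = (3.04·160 + 160·1.8) / 163 = 4.75 mg/L.
Travel time t = 2.09e+04 m / 0.15 m/s = 1.393e+05 s = 1.613 d.
C = 4.75·exp(−0.29·1.613) = 4.75·0.6265 = 2.976 mg/L.

2.98 mg/L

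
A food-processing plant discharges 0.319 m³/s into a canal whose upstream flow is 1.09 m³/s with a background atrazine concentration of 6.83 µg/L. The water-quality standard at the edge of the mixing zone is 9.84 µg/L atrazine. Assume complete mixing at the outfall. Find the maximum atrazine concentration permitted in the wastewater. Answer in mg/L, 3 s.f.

0.0201 mg/L

6.83 µg/L = 0.00683 mg/L.
9.84 µg/L = 0.00984 mg/L.
Mass balance: 0.00984·1.409 = 0.319·Cₑ + 1.09·0.00683.
Cₑ = (0.01386 − 0.007445) / 0.319 = 0.02012 mg/L.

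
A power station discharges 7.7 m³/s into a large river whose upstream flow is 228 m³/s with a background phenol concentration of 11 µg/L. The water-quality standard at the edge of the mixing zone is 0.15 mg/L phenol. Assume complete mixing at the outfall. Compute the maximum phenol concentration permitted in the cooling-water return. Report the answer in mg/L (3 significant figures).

11 µg/L = 0.011 mg/L.
Mass balance: 0.15·235.7 = 7.7·Cₑ + 228·0.011.
Cₑ = (35.35 − 2.508) / 7.7 = 4.266 mg/L.

4.27 mg/L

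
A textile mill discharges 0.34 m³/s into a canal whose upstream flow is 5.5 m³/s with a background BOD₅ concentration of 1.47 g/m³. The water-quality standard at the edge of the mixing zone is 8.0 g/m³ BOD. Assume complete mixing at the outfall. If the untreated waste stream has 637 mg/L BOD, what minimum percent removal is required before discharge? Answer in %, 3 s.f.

Mass balance: 8·5.84 = 0.34·Cₑ + 5.5·1.47.
Cₑ = (46.72 − 8.085) / 0.34 = 113.6 mg/L.
Required removal = 1 − 113.6/637 = 82.16 %.

82.2 %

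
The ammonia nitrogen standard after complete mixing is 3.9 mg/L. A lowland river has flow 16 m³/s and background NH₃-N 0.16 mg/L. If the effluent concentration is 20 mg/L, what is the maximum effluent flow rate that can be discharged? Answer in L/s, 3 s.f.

Mass balance at complete mixing: C_std·(Q_w + Q_r) = Q_w·C_e + Q_r·C_b.
Rearranging, Q_w = Q_r·(C_std − C_b)/(C_e − C_std) = 16·(3.9 − 0.16) / (20 − 3.9) = 3.717 m³/s.
= 3717 L/s.

3720 L/s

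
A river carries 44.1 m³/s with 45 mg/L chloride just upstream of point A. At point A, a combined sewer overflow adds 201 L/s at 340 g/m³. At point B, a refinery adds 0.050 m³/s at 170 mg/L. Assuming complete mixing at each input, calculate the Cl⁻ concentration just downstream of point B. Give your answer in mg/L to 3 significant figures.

46.5 mg/L

201 L/s = 0.201 m³/s.
After input A: C = (44.1·45 + 0.201·340) / 44.3 = 46.34 mg/L.
After input B: C = (44.3·46.34 + 0.05·170) / 44.35 = 46.48 mg/L.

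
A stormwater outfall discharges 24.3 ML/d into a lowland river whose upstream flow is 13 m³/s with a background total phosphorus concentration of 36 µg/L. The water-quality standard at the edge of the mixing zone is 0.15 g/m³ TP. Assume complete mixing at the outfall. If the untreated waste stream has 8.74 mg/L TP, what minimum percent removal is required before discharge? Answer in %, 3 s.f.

38.0 %

24.3 ML/d = 0.2812 m³/s.
36 µg/L = 0.036 mg/L.
Mass balance: 0.15·13.28 = 0.2812·Cₑ + 13·0.036.
Cₑ = (1.992 − 0.468) / 0.2812 = 5.419 mg/L.
Required removal = 1 − 5.419/8.74 = 37.99 %.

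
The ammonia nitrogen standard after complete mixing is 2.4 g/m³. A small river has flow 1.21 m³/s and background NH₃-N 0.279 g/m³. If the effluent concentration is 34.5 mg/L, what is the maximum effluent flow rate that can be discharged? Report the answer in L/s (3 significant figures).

80.0 L/s

Mass balance at complete mixing: C_std·(Q_w + Q_r) = Q_w·C_e + Q_r·C_b.
Rearranging, Q_w = Q_r·(C_std − C_b)/(C_e − C_std) = 1.21·(2.4 − 0.279) / (34.5 − 2.4) = 0.07995 m³/s.
= 79.95 L/s.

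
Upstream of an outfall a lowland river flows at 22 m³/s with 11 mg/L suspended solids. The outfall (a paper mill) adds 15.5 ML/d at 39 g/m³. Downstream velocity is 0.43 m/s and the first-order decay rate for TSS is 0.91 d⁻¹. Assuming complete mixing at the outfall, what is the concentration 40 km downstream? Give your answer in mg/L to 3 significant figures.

4.21 mg/L

15.5 ML/d = 0.1794 m³/s.
After complete mixing, C₀ = (0.1794·39 + 22·11) / 22.18 = 11.23 mg/L.
Travel time t = 4e+04 m / 0.43 m/s = 9.302e+04 s = 1.077 d.
C = 11.23·exp(−0.91·1.077) = 11.23·0.3754 = 4.214 mg/L.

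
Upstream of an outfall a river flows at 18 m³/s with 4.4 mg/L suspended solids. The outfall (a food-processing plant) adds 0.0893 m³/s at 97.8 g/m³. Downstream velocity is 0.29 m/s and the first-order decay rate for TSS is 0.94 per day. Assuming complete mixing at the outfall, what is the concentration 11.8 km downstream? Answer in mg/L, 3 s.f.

After complete mixing, C₀ = (0.0893·97.8 + 18·4.4) / 18.09 = 4.861 mg/L.
Travel time t = 1.18e+04 m / 0.29 m/s = 4.069e+04 s = 0.4709 d.
C = 4.861·exp(−0.94·0.4709) = 4.861·0.6423 = 3.122 mg/L.

3.12 mg/L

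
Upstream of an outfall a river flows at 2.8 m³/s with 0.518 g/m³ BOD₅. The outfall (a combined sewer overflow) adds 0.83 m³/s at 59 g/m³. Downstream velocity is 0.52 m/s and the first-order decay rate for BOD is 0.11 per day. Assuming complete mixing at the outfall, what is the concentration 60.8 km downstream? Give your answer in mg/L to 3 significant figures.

After complete mixing, C₀ = (0.83·59 + 2.8·0.518) / 3.63 = 13.89 mg/L.
Travel time t = 6.08e+04 m / 0.52 m/s = 1.169e+05 s = 1.353 d.
C = 13.89·exp(−0.11·1.353) = 13.89·0.8617 = 11.97 mg/L.

12.0 mg/L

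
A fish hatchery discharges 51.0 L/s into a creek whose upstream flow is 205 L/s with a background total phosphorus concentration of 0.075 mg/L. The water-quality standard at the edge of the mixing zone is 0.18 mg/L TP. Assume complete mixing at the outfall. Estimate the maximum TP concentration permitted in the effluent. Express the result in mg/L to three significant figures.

51.0 L/s = 0.051 m³/s.
205 L/s = 0.205 m³/s.
Mass balance: 0.18·0.256 = 0.051·Cₑ + 0.205·0.075.
Cₑ = (0.04608 − 0.01537) / 0.051 = 0.6021 mg/L.

0.602 mg/L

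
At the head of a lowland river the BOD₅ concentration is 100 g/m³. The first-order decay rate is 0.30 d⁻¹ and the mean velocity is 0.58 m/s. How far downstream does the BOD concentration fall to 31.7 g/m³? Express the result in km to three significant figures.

From C = C₀·e^(−kt), t = ln(C₀/C)/k = ln(100/31.7)/0.30 = 1.149/0.30 = 3.83 d.
Distance = v·t = 0.58 m/s × 3.309e+05 s = 1.919e+05 m = 191.9 km.

192 km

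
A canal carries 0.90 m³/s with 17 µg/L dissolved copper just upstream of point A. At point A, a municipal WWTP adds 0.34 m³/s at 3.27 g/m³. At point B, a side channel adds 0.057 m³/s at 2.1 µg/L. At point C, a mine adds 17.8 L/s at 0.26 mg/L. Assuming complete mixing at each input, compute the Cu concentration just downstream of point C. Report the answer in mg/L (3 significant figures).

0.861 mg/L

17 µg/L = 0.017 mg/L.
After input A: C = (0.9·0.017 + 0.34·3.27) / 1.24 = 0.909 mg/L.
2.1 µg/L = 0.0021 mg/L.
After input B: C = (1.24·0.909 + 0.057·0.0021) / 1.297 = 0.8691 mg/L.
17.8 L/s = 0.0178 m³/s.
After input C: C = (1.297·0.8691 + 0.0178·0.26) / 1.315 = 0.8609 mg/L.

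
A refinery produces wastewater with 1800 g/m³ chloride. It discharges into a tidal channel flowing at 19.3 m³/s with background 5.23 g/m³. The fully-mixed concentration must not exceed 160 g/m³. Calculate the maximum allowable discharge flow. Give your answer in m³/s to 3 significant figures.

Mass balance at complete mixing: C_std·(Q_w + Q_r) = Q_w·C_e + Q_r·C_b.
Rearranging, Q_w = Q_r·(C_std − C_b)/(C_e − C_std) = 19.3·(160 − 5.23) / (1800 − 160) = 1.821 m³/s.

1.82 m³/s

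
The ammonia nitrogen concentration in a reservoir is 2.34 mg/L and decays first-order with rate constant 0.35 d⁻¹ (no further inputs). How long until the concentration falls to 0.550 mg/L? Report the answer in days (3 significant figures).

t = ln(C₀/C)/k = ln(2.34/0.550)/0.35 = 1.448/0.35 = 4.137 d.

4.14 d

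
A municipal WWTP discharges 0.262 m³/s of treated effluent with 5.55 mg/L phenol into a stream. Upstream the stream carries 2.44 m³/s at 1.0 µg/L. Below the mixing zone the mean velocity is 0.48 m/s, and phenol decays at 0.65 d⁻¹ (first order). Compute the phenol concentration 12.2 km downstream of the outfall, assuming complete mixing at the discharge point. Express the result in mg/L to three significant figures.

1.0 µg/L = 0.001 mg/L.
After complete mixing, C₀ = (0.262·5.55 + 2.44·0.001) / 2.702 = 0.5391 mg/L.
Travel time t = 1.22e+04 m / 0.48 m/s = 2.542e+04 s = 0.2942 d.
C = 0.5391·exp(−0.65·0.2942) = 0.5391·0.826 = 0.4452 mg/L.

0.445 mg/L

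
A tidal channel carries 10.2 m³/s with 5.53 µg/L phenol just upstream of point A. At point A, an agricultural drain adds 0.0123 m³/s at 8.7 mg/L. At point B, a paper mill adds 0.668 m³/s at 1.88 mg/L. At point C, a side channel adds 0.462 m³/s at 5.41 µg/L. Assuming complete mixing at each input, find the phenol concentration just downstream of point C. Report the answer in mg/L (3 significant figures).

5.53 µg/L = 0.00553 mg/L.
After input A: C = (10.2·0.00553 + 0.0123·8.7) / 10.21 = 0.016 mg/L.
After input B: C = (10.21·0.016 + 0.668·1.88) / 10.88 = 0.1304 mg/L.
5.41 µg/L = 0.00541 mg/L.
After input C: C = (10.88·0.1304 + 0.462·0.00541) / 11.34 = 0.1253 mg/L.

0.125 mg/L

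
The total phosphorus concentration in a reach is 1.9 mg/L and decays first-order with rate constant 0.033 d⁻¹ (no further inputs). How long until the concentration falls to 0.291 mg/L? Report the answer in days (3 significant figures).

56.9 d

t = ln(C₀/C)/k = ln(1.9/0.291)/0.033 = 1.876/0.033 = 56.86 d.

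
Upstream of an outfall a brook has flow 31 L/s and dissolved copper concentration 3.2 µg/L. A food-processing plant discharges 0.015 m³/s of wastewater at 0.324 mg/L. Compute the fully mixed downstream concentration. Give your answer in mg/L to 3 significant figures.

0.108 mg/L

31 L/s = 0.031 m³/s.
3.2 µg/L = 0.0032 mg/L.
Flow-weighted mixing gives C = (0.015·0.324 + 0.031·0.0032) / (0.015 + 0.031) = 0.004959/0.046 = 0.1078 mg/L.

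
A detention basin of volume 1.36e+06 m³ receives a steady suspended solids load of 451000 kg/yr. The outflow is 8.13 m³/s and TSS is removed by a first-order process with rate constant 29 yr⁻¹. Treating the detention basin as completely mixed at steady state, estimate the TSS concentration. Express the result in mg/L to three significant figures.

Outflow Q = 8.13 m³/s × 3.156e+07 s/yr = 2.566e+08 m³/yr.
Steady-state CSTR mass balance: W = Q·C + k·V·C, so C = W/(Q + kV).
Q + kV = 2.566e+08 + 29·1.36e+06 = 2.96e+08 m³/yr.
C = 451000/2.96e+08 = 0.001524 kg/m³ = 1.524 mg/L.

1.52 mg/L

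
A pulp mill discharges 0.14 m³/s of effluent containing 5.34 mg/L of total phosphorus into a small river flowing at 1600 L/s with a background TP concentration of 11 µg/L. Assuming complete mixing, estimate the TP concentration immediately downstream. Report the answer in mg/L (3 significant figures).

0.440 mg/L

1600 L/s = 1.6 m³/s.
11 µg/L = 0.011 mg/L.
Conservation of mass across the mixing zone: C = (0.14·5.34 + 1.6·0.011) / (0.14 + 1.6) = 0.7652/1.74 = 0.4398 mg/L.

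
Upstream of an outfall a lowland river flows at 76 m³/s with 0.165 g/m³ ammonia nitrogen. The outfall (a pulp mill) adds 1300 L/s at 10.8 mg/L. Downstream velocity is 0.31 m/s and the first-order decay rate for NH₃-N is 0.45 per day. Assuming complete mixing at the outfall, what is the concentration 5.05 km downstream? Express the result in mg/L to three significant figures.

1300 L/s = 1.3 m³/s.
After complete mixing, C₀ = (1.3·10.8 + 76·0.165) / 77.3 = 0.3439 mg/L.
Travel time t = 5050 m / 0.31 m/s = 1.629e+04 s = 0.1885 d.
C = 0.3439·exp(−0.45·0.1885) = 0.3439·0.9187 = 0.3159 mg/L.

0.316 mg/L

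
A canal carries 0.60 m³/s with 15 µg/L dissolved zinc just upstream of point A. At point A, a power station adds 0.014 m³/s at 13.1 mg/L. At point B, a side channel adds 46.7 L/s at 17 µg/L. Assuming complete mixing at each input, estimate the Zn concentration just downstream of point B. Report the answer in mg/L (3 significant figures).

15 µg/L = 0.015 mg/L.
After input A: C = (0.6·0.015 + 0.014·13.1) / 0.614 = 0.3134 mg/L.
46.7 L/s = 0.0467 m³/s.
17 µg/L = 0.017 mg/L.
After input B: C = (0.614·0.3134 + 0.0467·0.017) / 0.6607 = 0.2924 mg/L.

0.292 mg/L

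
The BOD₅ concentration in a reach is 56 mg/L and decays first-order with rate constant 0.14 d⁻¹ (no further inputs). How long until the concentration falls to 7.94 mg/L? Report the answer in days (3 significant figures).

t = ln(C₀/C)/k = ln(56/7.94)/0.14 = 1.953/0.14 = 13.95 d.

14.0 d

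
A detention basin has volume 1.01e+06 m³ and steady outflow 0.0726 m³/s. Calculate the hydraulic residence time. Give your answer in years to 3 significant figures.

0.441 yr

Q = 0.0726 m³/s × 3.156e+07 s/yr = 2.291e+06 m³/yr.
Hydraulic residence time τ = V/Q = 1.01e+06/2.291e+06 = 0.4408 yr.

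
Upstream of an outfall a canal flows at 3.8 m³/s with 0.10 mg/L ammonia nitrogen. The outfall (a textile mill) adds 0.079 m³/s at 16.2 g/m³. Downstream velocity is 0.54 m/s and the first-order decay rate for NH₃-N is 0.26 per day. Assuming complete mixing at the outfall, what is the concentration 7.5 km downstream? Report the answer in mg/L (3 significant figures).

After complete mixing, C₀ = (0.079·16.2 + 3.8·0.1) / 3.879 = 0.4279 mg/L.
Travel time t = 7500 m / 0.54 m/s = 1.389e+04 s = 0.1608 d.
C = 0.4279·exp(−0.26·0.1608) = 0.4279·0.9591 = 0.4104 mg/L.

0.410 mg/L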